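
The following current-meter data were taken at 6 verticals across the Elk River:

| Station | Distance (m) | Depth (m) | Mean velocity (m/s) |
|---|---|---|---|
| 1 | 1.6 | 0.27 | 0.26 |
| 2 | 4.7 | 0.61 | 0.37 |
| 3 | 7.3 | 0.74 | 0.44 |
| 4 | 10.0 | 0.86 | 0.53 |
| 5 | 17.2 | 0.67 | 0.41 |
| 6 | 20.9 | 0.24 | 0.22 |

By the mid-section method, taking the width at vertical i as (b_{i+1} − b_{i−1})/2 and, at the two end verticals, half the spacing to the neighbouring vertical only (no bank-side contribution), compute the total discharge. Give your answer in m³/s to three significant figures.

5.47 m³/s

w_1 = (4.7 − 1.6)/2 = 1.55 m; q_1 = 0.26 × 0.27 × 1.55 = 0.1088 m³/s
w_2 = (7.3 − 1.6)/2 = 2.85 m; q_2 = 0.37 × 0.61 × 2.85 = 0.6432 m³/s
w_3 = (10.0 − 4.7)/2 = 2.65 m; q_3 = 0.44 × 0.74 × 2.65 = 0.8628 m³/s
w_4 = (17.2 − 7.3)/2 = 4.95 m; q_4 = 0.53 × 0.86 × 4.95 = 2.256 m³/s
w_5 = (20.9 − 10.0)/2 = 5.45 m; q_5 = 0.41 × 0.67 × 5.45 = 1.497 m³/s
w_6 = (20.9 − 17.2)/2 = 1.85 m; q_6 = 0.22 × 0.24 × 1.85 = 0.09768 m³/s
Q = Σ qᵢ = 5.466 m³/s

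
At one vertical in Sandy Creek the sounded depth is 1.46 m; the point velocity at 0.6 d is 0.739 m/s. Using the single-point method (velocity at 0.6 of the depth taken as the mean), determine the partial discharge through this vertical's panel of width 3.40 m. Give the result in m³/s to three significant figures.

3.67 m³/s

v̄ = v₀.₆ = 0.739 m/s
q = v̄ × d × w = 0.7390 × 1.46 × 3.40 = 3.668 m³/s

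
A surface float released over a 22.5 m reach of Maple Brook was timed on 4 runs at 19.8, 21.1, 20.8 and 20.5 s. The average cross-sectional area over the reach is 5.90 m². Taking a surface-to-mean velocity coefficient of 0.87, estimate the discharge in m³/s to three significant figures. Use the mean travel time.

5.62 m³/s

t̄ = (19.8 + 21.1 + 20.8 + 20.5) / 4 = 20.55 s
v_surface = L / t̄ = 22.5 / 20.55 = 1.095 m/s
v_mean = 0.87 × 1.095 = 0.9526 m/s
Q = A × v_mean = 5.90 × 0.9526 = 5.620 m³/s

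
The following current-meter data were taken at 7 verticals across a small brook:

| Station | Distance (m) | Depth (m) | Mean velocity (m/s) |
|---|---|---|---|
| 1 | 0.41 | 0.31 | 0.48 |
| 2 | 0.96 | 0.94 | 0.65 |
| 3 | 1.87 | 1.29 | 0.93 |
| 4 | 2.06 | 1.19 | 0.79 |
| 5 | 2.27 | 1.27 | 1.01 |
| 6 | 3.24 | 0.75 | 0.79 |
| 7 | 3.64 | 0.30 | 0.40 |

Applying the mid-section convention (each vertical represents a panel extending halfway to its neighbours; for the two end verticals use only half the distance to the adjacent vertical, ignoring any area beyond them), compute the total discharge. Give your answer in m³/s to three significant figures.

w_1 = (0.96 − 0.41)/2 = 0.275 m; q_1 = 0.48 × 0.31 × 0.275 = 0.04092 m³/s
w_2 = (1.87 − 0.41)/2 = 0.73 m; q_2 = 0.65 × 0.94 × 0.73 = 0.4460 m³/s
w_3 = (2.06 − 0.96)/2 = 0.55 m; q_3 = 0.93 × 1.29 × 0.55 = 0.6598 m³/s
w_4 = (2.27 − 1.87)/2 = 0.2 m; q_4 = 0.79 × 1.19 × 0.2 = 0.1880 m³/s
w_5 = (3.24 − 2.06)/2 = 0.59 m; q_5 = 1.01 × 1.27 × 0.59 = 0.7568 m³/s
w_6 = (3.64 − 2.27)/2 = 0.685 m; q_6 = 0.79 × 0.75 × 0.685 = 0.4059 m³/s
w_7 = (3.64 − 3.24)/2 = 0.2 m; q_7 = 0.40 × 0.30 × 0.2 = 0.02400 m³/s
Q = Σ qᵢ = 2.521 m³/s

2.52 m³/s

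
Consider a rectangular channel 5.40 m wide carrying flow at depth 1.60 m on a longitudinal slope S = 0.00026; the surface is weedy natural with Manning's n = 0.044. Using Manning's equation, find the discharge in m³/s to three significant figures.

3.18 m³/s

A = b·y = 5.40 × 1.60 = 8.640 m²
P = b + 2y = 5.40 + 2×1.60 = 8.600 m
R = A/P = 8.640/8.600 = 1.005 m
Q = (1/n)·A·R^(2/3)·S^(1/2) = (1/0.044) × 8.640 × 1.005^(2/3) × 0.00026^(1/2) = 3.176 m³/s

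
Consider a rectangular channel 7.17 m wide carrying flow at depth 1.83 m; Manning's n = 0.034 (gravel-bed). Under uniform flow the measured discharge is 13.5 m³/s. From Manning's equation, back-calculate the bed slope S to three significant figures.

0.000947

A = b·y = 7.17 × 1.83 = 13.12 m²
P = b + 2y = 7.17 + 2×1.83 = 10.83 m
R = A/P = 13.12/10.83 = 1.212 m
S = (Q·n / (1·A·R^(2/3)))² = (13.5×0.034 / (1×13.12×1.136))² = 0.0009475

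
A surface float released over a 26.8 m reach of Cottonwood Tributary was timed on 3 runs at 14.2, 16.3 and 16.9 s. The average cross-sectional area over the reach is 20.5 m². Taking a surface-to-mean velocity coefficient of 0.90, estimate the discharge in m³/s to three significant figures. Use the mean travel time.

31.3 m³/s

t̄ = (14.2 + 16.3 + 16.9) / 3 = 15.8 s
v_surface = L / t̄ = 26.8 / 15.8 = 1.696 m/s
v_mean = 0.90 × 1.696 = 1.527 m/s
Q = A × v_mean = 20.5 × 1.527 = 31.29 m³/s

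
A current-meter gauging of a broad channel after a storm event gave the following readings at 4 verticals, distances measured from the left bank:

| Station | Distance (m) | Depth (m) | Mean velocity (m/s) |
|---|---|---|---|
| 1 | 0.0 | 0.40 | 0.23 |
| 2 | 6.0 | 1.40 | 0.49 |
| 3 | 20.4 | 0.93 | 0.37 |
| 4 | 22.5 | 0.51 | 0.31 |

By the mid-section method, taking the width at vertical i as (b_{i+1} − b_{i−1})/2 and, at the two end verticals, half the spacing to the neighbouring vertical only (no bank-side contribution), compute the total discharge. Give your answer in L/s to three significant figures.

w_1 = (6.0 − 0.0)/2 = 3 m; q_1 = 0.23 × 0.40 × 3 = 0.2760 m³/s
w_2 = (20.4 − 0.0)/2 = 10.2 m; q_2 = 0.49 × 1.40 × 10.2 = 6.997 m³/s
w_3 = (22.5 − 6.0)/2 = 8.25 m; q_3 = 0.37 × 0.93 × 8.25 = 2.839 m³/s
w_4 = (22.5 − 20.4)/2 = 1.05 m; q_4 = 0.31 × 0.51 × 1.05 = 0.1660 m³/s
Q = Σ qᵢ = 10.28 m³/s
= 10.28 × 1000 = 10280 L/s

10300 L/s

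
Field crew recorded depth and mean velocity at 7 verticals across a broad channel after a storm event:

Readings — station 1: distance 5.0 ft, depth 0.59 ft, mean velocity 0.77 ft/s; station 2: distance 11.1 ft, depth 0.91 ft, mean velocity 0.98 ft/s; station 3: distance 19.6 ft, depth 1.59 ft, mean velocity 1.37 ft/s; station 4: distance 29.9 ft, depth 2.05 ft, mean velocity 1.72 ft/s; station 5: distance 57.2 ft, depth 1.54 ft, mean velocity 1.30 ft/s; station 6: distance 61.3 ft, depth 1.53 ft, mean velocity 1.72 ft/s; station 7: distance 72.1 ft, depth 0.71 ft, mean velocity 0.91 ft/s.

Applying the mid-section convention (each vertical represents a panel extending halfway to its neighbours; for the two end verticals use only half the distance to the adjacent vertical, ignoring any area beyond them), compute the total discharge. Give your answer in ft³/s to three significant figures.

149 ft³/s

w_1 = (11.1 − 5.0)/2 = 3.05 ft; q_1 = 0.77 × 0.59 × 3.05 = 1.386 ft³/s
w_2 = (19.6 − 5.0)/2 = 7.3 ft; q_2 = 0.98 × 0.91 × 7.3 = 6.510 ft³/s
w_3 = (29.9 − 11.1)/2 = 9.4 ft; q_3 = 1.37 × 1.59 × 9.4 = 20.48 ft³/s
w_4 = (57.2 − 19.6)/2 = 18.8 ft; q_4 = 1.72 × 2.05 × 18.8 = 66.29 ft³/s
w_5 = (61.3 − 29.9)/2 = 15.7 ft; q_5 = 1.30 × 1.54 × 15.7 = 31.43 ft³/s
w_6 = (72.1 − 57.2)/2 = 7.45 ft; q_6 = 1.72 × 1.53 × 7.45 = 19.61 ft³/s
w_7 = (72.1 − 61.3)/2 = 5.4 ft; q_7 = 0.91 × 0.71 × 5.4 = 3.489 ft³/s
Q = Σ qᵢ = 149.2 ft³/s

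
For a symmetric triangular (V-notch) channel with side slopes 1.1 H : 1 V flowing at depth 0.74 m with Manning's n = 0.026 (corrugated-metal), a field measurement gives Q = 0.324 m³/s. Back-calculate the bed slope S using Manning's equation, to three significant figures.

0.00110

A = z·y² = 1.1×0.74² = 0.6024 m²
P = 2y√(1+z²) = 2×0.74×√(1+1.1²) = 2.200 m
R = A/P = 0.6024/2.200 = 0.2738 m
S = (Q·n / (1·A·R^(2/3)))² = (0.324×0.026 / (1×0.6024×0.4216))² = 0.001100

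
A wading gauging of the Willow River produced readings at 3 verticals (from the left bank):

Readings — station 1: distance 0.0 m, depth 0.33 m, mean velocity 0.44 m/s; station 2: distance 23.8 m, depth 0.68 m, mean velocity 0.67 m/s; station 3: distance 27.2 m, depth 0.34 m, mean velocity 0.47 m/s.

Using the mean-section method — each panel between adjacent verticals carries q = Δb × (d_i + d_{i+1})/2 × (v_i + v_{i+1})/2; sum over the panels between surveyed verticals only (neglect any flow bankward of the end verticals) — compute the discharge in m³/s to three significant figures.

7.66 m³/s

Panel 1-2: Δb = 23.8 m, d̄ = (0.33+0.68)/2 = 0.505, v̄ = (0.44+0.67)/2 = 0.555 → q = 23.8×0.505×0.555 = 6.671 m³/s
Panel 2-3: Δb = 3.4 m, d̄ = (0.68+0.34)/2 = 0.51, v̄ = (0.67+0.47)/2 = 0.57 → q = 3.4×0.51×0.57 = 0.9884 m³/s
Q = Σ q = 7.659 m³/s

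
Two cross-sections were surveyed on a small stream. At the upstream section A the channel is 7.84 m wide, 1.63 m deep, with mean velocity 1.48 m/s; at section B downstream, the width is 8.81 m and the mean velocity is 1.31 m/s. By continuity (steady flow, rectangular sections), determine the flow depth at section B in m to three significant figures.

Q = A₁V₁ = (7.84×1.63) × 1.48 = 18.91 m³/s
d₂ = Q/(b₂ V₂) = 18.91/(8.81×1.31) = 1.639 m

1.64 m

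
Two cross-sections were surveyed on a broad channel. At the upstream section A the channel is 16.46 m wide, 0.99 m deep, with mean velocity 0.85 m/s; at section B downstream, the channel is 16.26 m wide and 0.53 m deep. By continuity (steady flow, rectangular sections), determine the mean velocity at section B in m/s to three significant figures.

1.61 m/s

Q = A₁V₁ = (16.46×0.99) × 0.85 = 13.85 m³/s
A₂ = 16.26 × 0.53 = 8.618 m²
V₂ = Q/A₂ = 13.85/8.618 = 1.607 m/s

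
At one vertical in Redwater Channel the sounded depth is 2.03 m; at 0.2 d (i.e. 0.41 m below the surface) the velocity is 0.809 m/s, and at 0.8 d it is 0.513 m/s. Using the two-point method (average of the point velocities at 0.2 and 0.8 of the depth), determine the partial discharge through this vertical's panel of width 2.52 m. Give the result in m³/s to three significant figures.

v̄ = (0.809 + 0.513) / 2 = 0.6610 m/s
q = v̄ × d × w = 0.6610 × 2.03 × 2.52 = 3.381 m³/s

3.38 m³/s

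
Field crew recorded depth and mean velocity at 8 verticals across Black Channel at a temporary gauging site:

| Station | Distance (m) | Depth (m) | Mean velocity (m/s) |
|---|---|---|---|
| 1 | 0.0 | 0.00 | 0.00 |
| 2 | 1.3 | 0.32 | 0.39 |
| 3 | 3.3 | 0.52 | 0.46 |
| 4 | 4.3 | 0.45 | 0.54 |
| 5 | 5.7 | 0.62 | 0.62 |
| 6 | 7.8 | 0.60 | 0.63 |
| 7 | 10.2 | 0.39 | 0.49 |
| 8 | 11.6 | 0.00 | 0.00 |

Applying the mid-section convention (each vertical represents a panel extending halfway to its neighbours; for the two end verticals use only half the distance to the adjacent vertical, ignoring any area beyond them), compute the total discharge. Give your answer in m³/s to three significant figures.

2.74 m³/s

w_2 = (3.3 − 0.0)/2 = 1.65 m; q_2 = 0.39 × 0.32 × 1.65 = 0.2059 m³/s
w_3 = (4.3 − 1.3)/2 = 1.5 m; q_3 = 0.46 × 0.52 × 1.5 = 0.3588 m³/s
w_4 = (5.7 − 3.3)/2 = 1.2 m; q_4 = 0.54 × 0.45 × 1.2 = 0.2916 m³/s
w_5 = (7.8 − 4.3)/2 = 1.75 m; q_5 = 0.62 × 0.62 × 1.75 = 0.6727 m³/s
w_6 = (10.2 − 5.7)/2 = 2.25 m; q_6 = 0.63 × 0.60 × 2.25 = 0.8505 m³/s
w_7 = (11.6 − 7.8)/2 = 1.9 m; q_7 = 0.49 × 0.39 × 1.9 = 0.3631 m³/s
Stations 1, 8 contribute zero (depth or velocity is 0).
Q = Σ qᵢ = 2.743 m³/s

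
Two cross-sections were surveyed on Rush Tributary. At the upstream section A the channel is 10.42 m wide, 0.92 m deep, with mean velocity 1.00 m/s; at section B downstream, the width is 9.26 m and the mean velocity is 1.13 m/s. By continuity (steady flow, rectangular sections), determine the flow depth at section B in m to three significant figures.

Q = A₁V₁ = (10.42×0.92) × 1.00 = 9.586 m³/s
d₂ = Q/(b₂ V₂) = 9.586/(9.26×1.13) = 0.9161 m

0.916 m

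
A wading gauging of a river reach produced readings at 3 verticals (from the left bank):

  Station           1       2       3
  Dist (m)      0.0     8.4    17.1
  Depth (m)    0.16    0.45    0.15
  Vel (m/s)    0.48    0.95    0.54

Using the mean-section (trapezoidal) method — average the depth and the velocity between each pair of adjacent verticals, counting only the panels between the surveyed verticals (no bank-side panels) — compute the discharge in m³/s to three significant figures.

3.78 m³/s

Panel 1-2: Δb = 8.4 m, d̄ = (0.16+0.45)/2 = 0.305, v̄ = (0.48+0.95)/2 = 0.715 → q = 8.4×0.305×0.715 = 1.832 m³/s
Panel 2-3: Δb = 8.7 m, d̄ = (0.45+0.15)/2 = 0.3, v̄ = (0.95+0.54)/2 = 0.745 → q = 8.7×0.3×0.745 = 1.944 m³/s
Q = Σ q = 3.776 m³/s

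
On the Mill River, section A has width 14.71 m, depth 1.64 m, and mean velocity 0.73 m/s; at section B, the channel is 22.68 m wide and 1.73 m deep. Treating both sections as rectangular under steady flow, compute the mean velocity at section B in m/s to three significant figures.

Q = A₁V₁ = (14.71×1.64) × 0.73 = 17.61 m³/s
A₂ = 22.68 × 1.73 = 39.24 m²
V₂ = Q/A₂ = 17.61/39.24 = 0.4488 m/s

0.449 m/s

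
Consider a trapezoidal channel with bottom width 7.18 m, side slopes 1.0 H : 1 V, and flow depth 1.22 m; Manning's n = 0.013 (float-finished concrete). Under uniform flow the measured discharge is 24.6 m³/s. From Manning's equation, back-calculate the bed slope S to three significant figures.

A = (b + z·y)·y = (7.18 + 1.0×1.22)×1.22 = 10.25 m²
P = b + 2y√(1+z²) = 7.18 + 2×1.22×√(1+1.0²) = 10.63 m
R = A/P = 10.25/10.63 = 0.9640 m
S = (Q·n / (1·A·R^(2/3)))² = (24.6×0.013 / (1×10.25×0.9759))² = 0.001023

0.00102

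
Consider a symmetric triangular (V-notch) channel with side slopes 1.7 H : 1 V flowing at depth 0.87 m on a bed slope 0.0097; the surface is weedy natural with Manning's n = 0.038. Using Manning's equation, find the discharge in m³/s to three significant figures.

A = z·y² = 1.7×0.87² = 1.287 m²
P = 2y√(1+z²) = 2×0.87×√(1+1.7²) = 3.432 m
R = A/P = 1.287/3.432 = 0.3749 m
Q = (1/n)·A·R^(2/3)·S^(1/2) = (1/0.038) × 1.287 × 0.3749^(2/3) × 0.0097^(1/2) = 1.734 m³/s

1.73 m³/s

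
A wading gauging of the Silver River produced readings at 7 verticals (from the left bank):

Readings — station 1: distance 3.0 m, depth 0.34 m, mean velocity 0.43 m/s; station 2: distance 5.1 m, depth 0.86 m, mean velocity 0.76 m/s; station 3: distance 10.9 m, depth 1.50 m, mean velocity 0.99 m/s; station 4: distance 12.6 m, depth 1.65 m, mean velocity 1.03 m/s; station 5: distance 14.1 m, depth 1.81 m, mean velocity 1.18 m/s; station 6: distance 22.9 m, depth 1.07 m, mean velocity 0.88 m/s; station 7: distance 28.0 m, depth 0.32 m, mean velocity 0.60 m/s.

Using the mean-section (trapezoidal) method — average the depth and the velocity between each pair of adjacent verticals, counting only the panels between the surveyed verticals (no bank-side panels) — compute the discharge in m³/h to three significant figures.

101000 m³/h

Panel 1-2: Δb = 2.1 m, d̄ = (0.34+0.86)/2 = 0.6, v̄ = (0.43+0.76)/2 = 0.595 → q = 2.1×0.6×0.595 = 0.7497 m³/s
Panel 2-3: Δb = 5.8 m, d̄ = (0.86+1.50)/2 = 1.18, v̄ = (0.76+0.99)/2 = 0.875 → q = 5.8×1.18×0.875 = 5.989 m³/s
Panel 3-4: Δb = 1.7 m, d̄ = (1.50+1.65)/2 = 1.575, v̄ = (0.99+1.03)/2 = 1.01 → q = 1.7×1.575×1.01 = 2.704 m³/s
Panel 4-5: Δb = 1.5 m, d̄ = (1.65+1.81)/2 = 1.73, v̄ = (1.03+1.18)/2 = 1.105 → q = 1.5×1.73×1.105 = 2.867 m³/s
Panel 5-6: Δb = 8.8 m, d̄ = (1.81+1.07)/2 = 1.44, v̄ = (1.18+0.88)/2 = 1.03 → q = 8.8×1.44×1.03 = 13.05 m³/s
Panel 6-7: Δb = 5.1 m, d̄ = (1.07+0.32)/2 = 0.695, v̄ = (0.88+0.60)/2 = 0.74 → q = 5.1×0.695×0.74 = 2.623 m³/s
Q = Σ q = 27.99 m³/s
= 27.99 × 3600 = 100700 m³/h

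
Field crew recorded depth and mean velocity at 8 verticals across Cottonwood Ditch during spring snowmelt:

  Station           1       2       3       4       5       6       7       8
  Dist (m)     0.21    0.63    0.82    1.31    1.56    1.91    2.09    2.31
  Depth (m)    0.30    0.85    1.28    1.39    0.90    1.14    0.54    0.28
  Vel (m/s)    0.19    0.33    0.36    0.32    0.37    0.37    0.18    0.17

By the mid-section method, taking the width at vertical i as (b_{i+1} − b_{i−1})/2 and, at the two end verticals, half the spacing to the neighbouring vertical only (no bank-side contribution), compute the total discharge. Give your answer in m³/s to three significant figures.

0.655 m³/s

w_1 = (0.63 − 0.21)/2 = 0.21 m; q_1 = 0.19 × 0.30 × 0.21 = 0.01197 m³/s
w_2 = (0.82 − 0.21)/2 = 0.305 m; q_2 = 0.33 × 0.85 × 0.305 = 0.08555 m³/s
w_3 = (1.31 − 0.63)/2 = 0.34 m; q_3 = 0.36 × 1.28 × 0.34 = 0.1567 m³/s
w_4 = (1.56 − 0.82)/2 = 0.37 m; q_4 = 0.32 × 1.39 × 0.37 = 0.1646 m³/s
w_5 = (1.91 − 1.31)/2 = 0.3 m; q_5 = 0.37 × 0.90 × 0.3 = 0.09990 m³/s
w_6 = (2.09 − 1.56)/2 = 0.265 m; q_6 = 0.37 × 1.14 × 0.265 = 0.1118 m³/s
w_7 = (2.31 − 1.91)/2 = 0.2 m; q_7 = 0.18 × 0.54 × 0.2 = 0.01944 m³/s
w_8 = (2.31 − 2.09)/2 = 0.11 m; q_8 = 0.17 × 0.28 × 0.11 = 0.005236 m³/s
Q = Σ qᵢ = 0.6551 m³/s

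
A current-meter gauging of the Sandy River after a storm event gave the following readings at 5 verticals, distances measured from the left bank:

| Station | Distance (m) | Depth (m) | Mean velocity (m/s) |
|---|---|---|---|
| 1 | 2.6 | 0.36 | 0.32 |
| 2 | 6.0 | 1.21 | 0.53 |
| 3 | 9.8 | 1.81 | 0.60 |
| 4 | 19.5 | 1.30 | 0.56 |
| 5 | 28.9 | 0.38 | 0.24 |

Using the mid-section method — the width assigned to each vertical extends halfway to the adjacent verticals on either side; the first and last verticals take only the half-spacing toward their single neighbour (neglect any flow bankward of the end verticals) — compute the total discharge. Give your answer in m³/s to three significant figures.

w_1 = (6.0 − 2.6)/2 = 1.7 m; q_1 = 0.32 × 0.36 × 1.7 = 0.1958 m³/s
w_2 = (9.8 − 2.6)/2 = 3.6 m; q_2 = 0.53 × 1.21 × 3.6 = 2.309 m³/s
w_3 = (19.5 − 6.0)/2 = 6.75 m; q_3 = 0.60 × 1.81 × 6.75 = 7.331 m³/s
w_4 = (28.9 − 9.8)/2 = 9.55 m; q_4 = 0.56 × 1.30 × 9.55 = 6.952 m³/s
w_5 = (28.9 − 19.5)/2 = 4.7 m; q_5 = 0.24 × 0.38 × 4.7 = 0.4286 m³/s
Q = Σ qᵢ = 17.22 m³/s

17.2 m³/s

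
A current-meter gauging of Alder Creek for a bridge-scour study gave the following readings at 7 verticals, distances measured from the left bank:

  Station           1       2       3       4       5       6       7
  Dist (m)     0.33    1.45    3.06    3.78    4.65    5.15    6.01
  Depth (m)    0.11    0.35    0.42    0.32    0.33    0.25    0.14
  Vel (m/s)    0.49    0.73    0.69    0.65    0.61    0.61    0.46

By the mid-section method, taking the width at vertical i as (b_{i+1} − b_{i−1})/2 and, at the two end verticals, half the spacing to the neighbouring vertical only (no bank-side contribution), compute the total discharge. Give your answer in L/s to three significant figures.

w_1 = (1.45 − 0.33)/2 = 0.56 m; q_1 = 0.49 × 0.11 × 0.56 = 0.03018 m³/s
w_2 = (3.06 − 0.33)/2 = 1.365 m; q_2 = 0.73 × 0.35 × 1.365 = 0.3488 m³/s
w_3 = (3.78 − 1.45)/2 = 1.165 m; q_3 = 0.69 × 0.42 × 1.165 = 0.3376 m³/s
w_4 = (4.65 − 3.06)/2 = 0.795 m; q_4 = 0.65 × 0.32 × 0.795 = 0.1654 m³/s
w_5 = (5.15 − 3.78)/2 = 0.685 m; q_5 = 0.61 × 0.33 × 0.685 = 0.1379 m³/s
w_6 = (6.01 − 4.65)/2 = 0.68 m; q_6 = 0.61 × 0.25 × 0.68 = 0.1037 m³/s
w_7 = (6.01 − 5.15)/2 = 0.43 m; q_7 = 0.46 × 0.14 × 0.43 = 0.02769 m³/s
Q = Σ qᵢ = 1.151 m³/s
= 1.151 × 1000 = 1151 L/s

1150 L/s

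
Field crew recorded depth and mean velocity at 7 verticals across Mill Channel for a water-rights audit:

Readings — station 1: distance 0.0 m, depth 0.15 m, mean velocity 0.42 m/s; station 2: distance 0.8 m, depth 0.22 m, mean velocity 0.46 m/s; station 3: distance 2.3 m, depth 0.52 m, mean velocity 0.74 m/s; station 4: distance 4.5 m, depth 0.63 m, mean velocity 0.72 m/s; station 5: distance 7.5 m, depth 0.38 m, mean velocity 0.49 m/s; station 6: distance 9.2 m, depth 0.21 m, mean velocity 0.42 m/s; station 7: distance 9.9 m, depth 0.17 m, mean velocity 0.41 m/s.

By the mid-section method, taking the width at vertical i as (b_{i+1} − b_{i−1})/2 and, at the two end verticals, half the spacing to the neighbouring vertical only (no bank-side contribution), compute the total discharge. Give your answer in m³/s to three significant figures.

w_1 = (0.8 − 0.0)/2 = 0.4 m; q_1 = 0.42 × 0.15 × 0.4 = 0.02520 m³/s
w_2 = (2.3 − 0.0)/2 = 1.15 m; q_2 = 0.46 × 0.22 × 1.15 = 0.1164 m³/s
w_3 = (4.5 − 0.8)/2 = 1.85 m; q_3 = 0.74 × 0.52 × 1.85 = 0.7119 m³/s
w_4 = (7.5 − 2.3)/2 = 2.6 m; q_4 = 0.72 × 0.63 × 2.6 = 1.179 m³/s
w_5 = (9.2 − 4.5)/2 = 2.35 m; q_5 = 0.49 × 0.38 × 2.35 = 0.4376 m³/s
w_6 = (9.9 − 7.5)/2 = 1.2 m; q_6 = 0.42 × 0.21 × 1.2 = 0.1058 m³/s
w_7 = (9.9 − 9.2)/2 = 0.35 m; q_7 = 0.41 × 0.17 × 0.35 = 0.02440 m³/s
Q = Σ qᵢ = 2.601 m³/s

2.60 m³/s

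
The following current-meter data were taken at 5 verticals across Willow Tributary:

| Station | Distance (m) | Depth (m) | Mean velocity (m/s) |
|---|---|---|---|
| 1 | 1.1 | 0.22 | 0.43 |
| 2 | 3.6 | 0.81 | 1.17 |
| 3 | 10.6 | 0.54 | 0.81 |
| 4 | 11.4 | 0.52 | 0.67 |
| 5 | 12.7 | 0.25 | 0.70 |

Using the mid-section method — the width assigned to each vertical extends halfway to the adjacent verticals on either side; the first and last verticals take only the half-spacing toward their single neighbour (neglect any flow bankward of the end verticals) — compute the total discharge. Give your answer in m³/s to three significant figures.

w_1 = (3.6 − 1.1)/2 = 1.25 m; q_1 = 0.43 × 0.22 × 1.25 = 0.1183 m³/s
w_2 = (10.6 − 1.1)/2 = 4.75 m; q_2 = 1.17 × 0.81 × 4.75 = 4.502 m³/s
w_3 = (11.4 − 3.6)/2 = 3.9 m; q_3 = 0.81 × 0.54 × 3.9 = 1.706 m³/s
w_4 = (12.7 − 10.6)/2 = 1.05 m; q_4 = 0.67 × 0.52 × 1.05 = 0.3658 m³/s
w_5 = (12.7 − 11.4)/2 = 0.65 m; q_5 = 0.70 × 0.25 × 0.65 = 0.1138 m³/s
Q = Σ qᵢ = 6.805 m³/s

6.81 m³/s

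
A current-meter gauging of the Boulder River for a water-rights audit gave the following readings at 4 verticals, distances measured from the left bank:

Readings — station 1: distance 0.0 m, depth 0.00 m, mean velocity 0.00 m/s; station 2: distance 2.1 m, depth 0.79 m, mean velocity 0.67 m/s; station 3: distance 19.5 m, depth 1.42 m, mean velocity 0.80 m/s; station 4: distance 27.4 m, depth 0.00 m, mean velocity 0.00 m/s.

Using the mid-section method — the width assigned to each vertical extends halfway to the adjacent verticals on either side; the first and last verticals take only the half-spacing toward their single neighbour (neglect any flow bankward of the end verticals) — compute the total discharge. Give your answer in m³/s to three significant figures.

w_2 = (19.5 − 0.0)/2 = 9.75 m; q_2 = 0.67 × 0.79 × 9.75 = 5.161 m³/s
w_3 = (27.4 − 2.1)/2 = 12.65 m; q_3 = 0.80 × 1.42 × 12.65 = 14.37 m³/s
Stations 1, 4 contribute zero (depth or velocity is 0).
Q = Σ qᵢ = 19.53 m³/s

19.5 m³/s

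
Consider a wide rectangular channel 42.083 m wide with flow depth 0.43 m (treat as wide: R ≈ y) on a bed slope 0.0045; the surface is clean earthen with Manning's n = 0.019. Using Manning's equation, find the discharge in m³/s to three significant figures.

A = b·y = 42.083 × 0.43 = 18.10 m²
Wide channel: R ≈ y = 0.43 m
Q = (1/n)·A·R^(2/3)·S^(1/2) = (1/0.019) × 18.10 × 0.4300^(2/3) × 0.0045^(1/2) = 36.40 m³/s

36.4 m³/s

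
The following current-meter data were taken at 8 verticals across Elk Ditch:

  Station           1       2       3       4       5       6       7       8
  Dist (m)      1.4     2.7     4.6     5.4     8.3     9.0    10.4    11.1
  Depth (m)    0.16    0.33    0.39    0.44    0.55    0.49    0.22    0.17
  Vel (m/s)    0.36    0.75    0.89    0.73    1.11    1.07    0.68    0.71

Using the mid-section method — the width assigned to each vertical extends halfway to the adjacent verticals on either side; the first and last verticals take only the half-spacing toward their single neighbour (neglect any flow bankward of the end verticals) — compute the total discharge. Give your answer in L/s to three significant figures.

3340 L/s

w_1 = (2.7 − 1.4)/2 = 0.65 m; q_1 = 0.36 × 0.16 × 0.65 = 0.03744 m³/s
w_2 = (4.6 − 1.4)/2 = 1.6 m; q_2 = 0.75 × 0.33 × 1.6 = 0.3960 m³/s
w_3 = (5.4 − 2.7)/2 = 1.35 m; q_3 = 0.89 × 0.39 × 1.35 = 0.4686 m³/s
w_4 = (8.3 − 4.6)/2 = 1.85 m; q_4 = 0.73 × 0.44 × 1.85 = 0.5942 m³/s
w_5 = (9.0 − 5.4)/2 = 1.8 m; q_5 = 1.11 × 0.55 × 1.8 = 1.099 m³/s
w_6 = (10.4 − 8.3)/2 = 1.05 m; q_6 = 1.07 × 0.49 × 1.05 = 0.5505 m³/s
w_7 = (11.1 − 9.0)/2 = 1.05 m; q_7 = 0.68 × 0.22 × 1.05 = 0.1571 m³/s
w_8 = (11.1 − 10.4)/2 = 0.35 m; q_8 = 0.71 × 0.17 × 0.35 = 0.04225 m³/s
Q = Σ qᵢ = 3.345 m³/s
= 3.345 × 1000 = 3345 L/s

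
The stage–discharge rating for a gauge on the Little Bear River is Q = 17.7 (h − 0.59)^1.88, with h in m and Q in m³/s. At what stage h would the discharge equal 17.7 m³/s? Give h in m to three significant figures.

h − h₀ = (Q/C)^(1/b) = (17.7/17.7)^(1/1.88) = 1.000 m
h = 0.59 + 1.000 = 1.590 m

1.59 m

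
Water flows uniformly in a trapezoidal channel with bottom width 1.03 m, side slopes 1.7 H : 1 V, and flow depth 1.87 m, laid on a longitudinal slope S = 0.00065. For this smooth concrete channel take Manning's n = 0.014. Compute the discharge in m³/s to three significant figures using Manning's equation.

A = (b + z·y)·y = (1.03 + 1.7×1.87)×1.87 = 7.871 m²
P = b + 2y√(1+z²) = 1.03 + 2×1.87×√(1+1.7²) = 8.406 m
R = A/P = 7.871/8.406 = 0.9363 m
Q = (1/n)·A·R^(2/3)·S^(1/2) = (1/0.014) × 7.871 × 0.9363^(2/3) × 0.00065^(1/2) = 13.72 m³/s

13.7 m³/s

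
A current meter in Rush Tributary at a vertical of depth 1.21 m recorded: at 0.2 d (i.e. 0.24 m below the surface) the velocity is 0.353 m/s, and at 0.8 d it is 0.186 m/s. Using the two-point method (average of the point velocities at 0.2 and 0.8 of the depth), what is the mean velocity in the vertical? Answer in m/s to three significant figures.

v̄ = (0.353 + 0.186) / 2 = 0.2695 m/s

0.270 m/s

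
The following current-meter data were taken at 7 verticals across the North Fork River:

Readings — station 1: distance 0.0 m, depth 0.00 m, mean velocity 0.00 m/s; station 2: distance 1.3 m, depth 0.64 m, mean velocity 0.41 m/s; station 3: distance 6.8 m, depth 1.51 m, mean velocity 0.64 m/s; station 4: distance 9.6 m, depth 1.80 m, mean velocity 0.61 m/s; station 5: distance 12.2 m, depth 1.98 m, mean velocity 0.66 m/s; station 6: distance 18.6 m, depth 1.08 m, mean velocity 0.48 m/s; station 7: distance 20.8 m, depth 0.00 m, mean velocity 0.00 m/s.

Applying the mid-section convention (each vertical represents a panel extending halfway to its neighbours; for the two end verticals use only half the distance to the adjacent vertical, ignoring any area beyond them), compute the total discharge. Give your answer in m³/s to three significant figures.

w_2 = (6.8 − 0.0)/2 = 3.4 m; q_2 = 0.41 × 0.64 × 3.4 = 0.8922 m³/s
w_3 = (9.6 − 1.3)/2 = 4.15 m; q_3 = 0.64 × 1.51 × 4.15 = 4.011 m³/s
w_4 = (12.2 − 6.8)/2 = 2.7 m; q_4 = 0.61 × 1.80 × 2.7 = 2.965 m³/s
w_5 = (18.6 − 9.6)/2 = 4.5 m; q_5 = 0.66 × 1.98 × 4.5 = 5.881 m³/s
w_6 = (20.8 − 12.2)/2 = 4.3 m; q_6 = 0.48 × 1.08 × 4.3 = 2.229 m³/s
Stations 1, 7 contribute zero (depth or velocity is 0).
Q = Σ qᵢ = 15.98 m³/s

16.0 m³/s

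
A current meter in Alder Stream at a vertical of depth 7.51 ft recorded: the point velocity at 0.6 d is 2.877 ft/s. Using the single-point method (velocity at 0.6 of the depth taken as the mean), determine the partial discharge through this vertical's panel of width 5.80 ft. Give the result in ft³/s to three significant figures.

v̄ = v₀.₆ = 2.877 ft/s
q = v̄ × d × w = 2.877 × 7.51 × 5.80 = 125.3 ft³/s

125 ft³/s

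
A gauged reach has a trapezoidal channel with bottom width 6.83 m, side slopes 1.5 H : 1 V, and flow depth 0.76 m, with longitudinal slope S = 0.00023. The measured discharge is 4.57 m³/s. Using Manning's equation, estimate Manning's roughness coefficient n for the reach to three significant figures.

0.0148

A = (b + z·y)·y = (6.83 + 1.5×0.76)×0.76 = 6.057 m²
P = b + 2y√(1+z²) = 6.83 + 2×0.76×√(1+1.5²) = 9.570 m
R = A/P = 6.057/9.570 = 0.6329 m
n = (1/Q)·A·R^(2/3)·S^(1/2) = (1/4.57) × 6.057 × 0.7372 × 0.01517 = 0.01482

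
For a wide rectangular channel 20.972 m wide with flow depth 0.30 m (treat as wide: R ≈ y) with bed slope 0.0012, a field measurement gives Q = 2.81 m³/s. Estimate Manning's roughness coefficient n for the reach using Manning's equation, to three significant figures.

0.0348

A = b·y = 20.972 × 0.30 = 6.292 m²
Wide channel: R ≈ y = 0.30 m
n = (1/Q)·A·R^(2/3)·S^(1/2) = (1/2.81) × 6.292 × 0.4481 × 0.03464 = 0.03476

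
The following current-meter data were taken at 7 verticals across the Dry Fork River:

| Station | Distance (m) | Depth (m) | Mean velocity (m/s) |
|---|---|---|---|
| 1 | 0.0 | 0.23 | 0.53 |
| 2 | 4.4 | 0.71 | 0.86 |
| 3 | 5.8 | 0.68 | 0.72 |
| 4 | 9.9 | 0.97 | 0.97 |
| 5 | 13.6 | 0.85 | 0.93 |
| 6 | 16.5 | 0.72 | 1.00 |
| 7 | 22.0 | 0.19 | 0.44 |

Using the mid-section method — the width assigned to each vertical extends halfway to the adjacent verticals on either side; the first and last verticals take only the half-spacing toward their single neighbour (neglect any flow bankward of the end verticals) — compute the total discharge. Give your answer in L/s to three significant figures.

12900 L/s

w_1 = (4.4 − 0.0)/2 = 2.2 m; q_1 = 0.53 × 0.23 × 2.2 = 0.2682 m³/s
w_2 = (5.8 − 0.0)/2 = 2.9 m; q_2 = 0.86 × 0.71 × 2.9 = 1.771 m³/s
w_3 = (9.9 − 4.4)/2 = 2.75 m; q_3 = 0.72 × 0.68 × 2.75 = 1.346 m³/s
w_4 = (13.6 − 5.8)/2 = 3.9 m; q_4 = 0.97 × 0.97 × 3.9 = 3.670 m³/s
w_5 = (16.5 − 9.9)/2 = 3.3 m; q_5 = 0.93 × 0.85 × 3.3 = 2.609 m³/s
w_6 = (22.0 − 13.6)/2 = 4.2 m; q_6 = 1.00 × 0.72 × 4.2 = 3.024 m³/s
w_7 = (22.0 − 16.5)/2 = 2.75 m; q_7 = 0.44 × 0.19 × 2.75 = 0.2299 m³/s
Q = Σ qᵢ = 12.92 m³/s
= 12.92 × 1000 = 12920 L/s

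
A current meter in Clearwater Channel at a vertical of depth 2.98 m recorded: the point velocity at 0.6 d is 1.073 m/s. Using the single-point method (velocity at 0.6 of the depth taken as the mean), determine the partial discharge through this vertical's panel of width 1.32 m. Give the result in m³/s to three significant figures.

v̄ = v₀.₆ = 1.073 m/s
q = v̄ × d × w = 1.073 × 2.98 × 1.32 = 4.221 m³/s

4.22 m³/s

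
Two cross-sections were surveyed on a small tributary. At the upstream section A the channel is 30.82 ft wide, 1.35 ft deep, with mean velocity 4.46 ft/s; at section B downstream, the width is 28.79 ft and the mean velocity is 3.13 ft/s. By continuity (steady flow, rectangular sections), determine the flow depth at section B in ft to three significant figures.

2.06 ft

Q = A₁V₁ = (30.82×1.35) × 4.46 = 185.6 ft³/s
d₂ = Q/(b₂ V₂) = 185.6/(28.79×3.13) = 2.059 ft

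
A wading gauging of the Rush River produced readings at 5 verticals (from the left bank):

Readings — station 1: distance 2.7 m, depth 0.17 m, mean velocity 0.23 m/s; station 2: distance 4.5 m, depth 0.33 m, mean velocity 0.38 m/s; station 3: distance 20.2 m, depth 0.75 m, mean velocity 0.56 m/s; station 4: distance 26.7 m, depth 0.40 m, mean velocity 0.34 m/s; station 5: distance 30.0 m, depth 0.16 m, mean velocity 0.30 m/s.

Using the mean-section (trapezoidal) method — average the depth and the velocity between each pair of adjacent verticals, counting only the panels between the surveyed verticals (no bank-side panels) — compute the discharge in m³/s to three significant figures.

6.10 m³/s

Panel 1-2: Δb = 1.8 m, d̄ = (0.17+0.33)/2 = 0.25, v̄ = (0.23+0.38)/2 = 0.305 → q = 1.8×0.25×0.305 = 0.1373 m³/s
Panel 2-3: Δb = 15.7 m, d̄ = (0.33+0.75)/2 = 0.54, v̄ = (0.38+0.56)/2 = 0.47 → q = 15.7×0.54×0.47 = 3.985 m³/s
Panel 3-4: Δb = 6.5 m, d̄ = (0.75+0.40)/2 = 0.575, v̄ = (0.56+0.34)/2 = 0.45 → q = 6.5×0.575×0.45 = 1.682 m³/s
Panel 4-5: Δb = 3.3 m, d̄ = (0.40+0.16)/2 = 0.28, v̄ = (0.34+0.30)/2 = 0.32 → q = 3.3×0.28×0.32 = 0.2957 m³/s
Q = Σ q = 6.099 m³/s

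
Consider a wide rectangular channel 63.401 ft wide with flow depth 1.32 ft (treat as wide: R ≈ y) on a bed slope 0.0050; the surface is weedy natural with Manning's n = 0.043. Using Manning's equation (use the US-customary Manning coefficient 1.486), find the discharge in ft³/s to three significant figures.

246 ft³/s

A = b·y = 63.401 × 1.32 = 83.69 ft²
Wide channel: R ≈ y = 1.32 ft
Q = (1.486/n)·A·R^(2/3)·S^(1/2) = (1.486/0.043) × 83.69 × 1.320^(2/3) × 0.0050^(1/2) = 246.1 ft³/s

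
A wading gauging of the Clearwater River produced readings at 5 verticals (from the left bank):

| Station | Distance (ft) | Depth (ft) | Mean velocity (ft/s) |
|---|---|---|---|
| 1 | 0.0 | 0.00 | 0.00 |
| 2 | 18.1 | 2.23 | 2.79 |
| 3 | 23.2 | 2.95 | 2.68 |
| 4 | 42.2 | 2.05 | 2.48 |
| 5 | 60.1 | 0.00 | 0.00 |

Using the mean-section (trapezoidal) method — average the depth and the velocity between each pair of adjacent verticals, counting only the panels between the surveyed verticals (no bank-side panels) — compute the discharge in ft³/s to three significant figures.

210 ft³/s

Panel 1-2: Δb = 18.1 ft, d̄ = (0.00+2.23)/2 = 1.115, v̄ = (0.00+2.79)/2 = 1.395 → q = 18.1×1.115×1.395 = 28.15 ft³/s
Panel 2-3: Δb = 5.1 ft, d̄ = (2.23+2.95)/2 = 2.59, v̄ = (2.79+2.68)/2 = 2.735 → q = 5.1×2.59×2.735 = 36.13 ft³/s
Panel 3-4: Δb = 19 ft, d̄ = (2.95+2.05)/2 = 2.5, v̄ = (2.68+2.48)/2 = 2.58 → q = 19×2.5×2.58 = 122.6 ft³/s
Panel 4-5: Δb = 17.9 ft, d̄ = (2.05+0.00)/2 = 1.025, v̄ = (2.48+0.00)/2 = 1.24 → q = 17.9×1.025×1.24 = 22.75 ft³/s
Q = Σ q = 209.6 ft³/s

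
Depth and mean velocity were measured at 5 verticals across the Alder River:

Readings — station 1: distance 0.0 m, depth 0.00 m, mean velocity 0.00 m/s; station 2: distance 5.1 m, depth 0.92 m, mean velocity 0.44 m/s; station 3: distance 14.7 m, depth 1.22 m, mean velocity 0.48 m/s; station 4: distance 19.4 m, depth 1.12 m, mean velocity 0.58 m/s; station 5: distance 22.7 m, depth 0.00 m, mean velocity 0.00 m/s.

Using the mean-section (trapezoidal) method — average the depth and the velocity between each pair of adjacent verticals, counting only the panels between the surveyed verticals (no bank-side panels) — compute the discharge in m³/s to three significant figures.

8.69 m³/s

Panel 1-2: Δb = 5.1 m, d̄ = (0.00+0.92)/2 = 0.46, v̄ = (0.00+0.44)/2 = 0.22 → q = 5.1×0.46×0.22 = 0.5161 m³/s
Panel 2-3: Δb = 9.6 m, d̄ = (0.92+1.22)/2 = 1.07, v̄ = (0.44+0.48)/2 = 0.46 → q = 9.6×1.07×0.46 = 4.725 m³/s
Panel 3-4: Δb = 4.7 m, d̄ = (1.22+1.12)/2 = 1.17, v̄ = (0.48+0.58)/2 = 0.53 → q = 4.7×1.17×0.53 = 2.914 m³/s
Panel 4-5: Δb = 3.3 m, d̄ = (1.12+0.00)/2 = 0.56, v̄ = (0.58+0.00)/2 = 0.29 → q = 3.3×0.56×0.29 = 0.5359 m³/s
Q = Σ q = 8.692 m³/s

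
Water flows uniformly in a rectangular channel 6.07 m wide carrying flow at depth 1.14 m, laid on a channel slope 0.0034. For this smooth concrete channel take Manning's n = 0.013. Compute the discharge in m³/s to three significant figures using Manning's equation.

A = b·y = 6.07 × 1.14 = 6.920 m²
P = b + 2y = 6.07 + 2×1.14 = 8.350 m
R = A/P = 6.920/8.350 = 0.8287 m
Q = (1/n)·A·R^(2/3)·S^(1/2) = (1/0.013) × 6.920 × 0.8287^(2/3) × 0.0034^(1/2) = 27.38 m³/s

27.4 m³/s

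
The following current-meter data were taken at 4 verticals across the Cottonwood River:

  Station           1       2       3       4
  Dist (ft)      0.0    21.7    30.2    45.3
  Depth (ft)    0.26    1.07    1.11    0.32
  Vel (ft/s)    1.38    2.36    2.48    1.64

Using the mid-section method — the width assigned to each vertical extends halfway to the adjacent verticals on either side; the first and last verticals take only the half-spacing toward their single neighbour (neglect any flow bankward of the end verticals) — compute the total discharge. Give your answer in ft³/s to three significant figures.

w_1 = (21.7 − 0.0)/2 = 10.85 ft; q_1 = 1.38 × 0.26 × 10.85 = 3.893 ft³/s
w_2 = (30.2 − 0.0)/2 = 15.1 ft; q_2 = 2.36 × 1.07 × 15.1 = 38.13 ft³/s
w_3 = (45.3 − 21.7)/2 = 11.8 ft; q_3 = 2.48 × 1.11 × 11.8 = 32.48 ft³/s
w_4 = (45.3 − 30.2)/2 = 7.55 ft; q_4 = 1.64 × 0.32 × 7.55 = 3.962 ft³/s
Q = Σ qᵢ = 78.47 ft³/s

78.5 ft³/s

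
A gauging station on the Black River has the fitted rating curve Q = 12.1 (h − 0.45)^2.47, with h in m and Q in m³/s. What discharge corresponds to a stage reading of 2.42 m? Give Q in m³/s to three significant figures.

Q = 12.1 × (2.42 − 0.45)^2.47 = 12.1 × 1.97^2.47 = 64.58 m³/s

64.6 m³/s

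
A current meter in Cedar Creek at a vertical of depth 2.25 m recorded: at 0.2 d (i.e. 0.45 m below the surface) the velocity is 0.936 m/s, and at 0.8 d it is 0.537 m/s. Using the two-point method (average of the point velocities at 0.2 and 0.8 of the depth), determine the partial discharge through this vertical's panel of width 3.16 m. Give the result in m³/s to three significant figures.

5.24 m³/s

v̄ = (0.936 + 0.537) / 2 = 0.7365 m/s
q = v̄ × d × w = 0.7365 × 2.25 × 3.16 = 5.237 m³/s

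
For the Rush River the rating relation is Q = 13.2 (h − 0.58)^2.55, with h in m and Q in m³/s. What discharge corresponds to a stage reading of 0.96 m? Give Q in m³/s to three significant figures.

1.12 m³/s

Q = 13.2 × (0.96 − 0.58)^2.55 = 13.2 × 0.38^2.55 = 1.119 m³/s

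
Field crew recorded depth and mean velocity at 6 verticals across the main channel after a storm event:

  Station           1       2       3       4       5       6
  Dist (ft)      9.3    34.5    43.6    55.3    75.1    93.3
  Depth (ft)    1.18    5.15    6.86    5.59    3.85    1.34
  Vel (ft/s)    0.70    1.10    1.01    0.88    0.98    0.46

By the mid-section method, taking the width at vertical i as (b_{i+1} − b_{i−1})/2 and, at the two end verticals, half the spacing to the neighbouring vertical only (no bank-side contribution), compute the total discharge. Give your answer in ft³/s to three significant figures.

w_1 = (34.5 − 9.3)/2 = 12.6 ft; q_1 = 0.70 × 1.18 × 12.6 = 10.41 ft³/s
w_2 = (43.6 − 9.3)/2 = 17.15 ft; q_2 = 1.10 × 5.15 × 17.15 = 97.15 ft³/s
w_3 = (55.3 − 34.5)/2 = 10.4 ft; q_3 = 1.01 × 6.86 × 10.4 = 72.06 ft³/s
w_4 = (75.1 − 43.6)/2 = 15.75 ft; q_4 = 0.88 × 5.59 × 15.75 = 77.48 ft³/s
w_5 = (93.3 − 55.3)/2 = 19 ft; q_5 = 0.98 × 3.85 × 19 = 71.69 ft³/s
w_6 = (93.3 − 75.1)/2 = 9.1 ft; q_6 = 0.46 × 1.34 × 9.1 = 5.609 ft³/s
Q = Σ qᵢ = 334.4 ft³/s

334 ft³/s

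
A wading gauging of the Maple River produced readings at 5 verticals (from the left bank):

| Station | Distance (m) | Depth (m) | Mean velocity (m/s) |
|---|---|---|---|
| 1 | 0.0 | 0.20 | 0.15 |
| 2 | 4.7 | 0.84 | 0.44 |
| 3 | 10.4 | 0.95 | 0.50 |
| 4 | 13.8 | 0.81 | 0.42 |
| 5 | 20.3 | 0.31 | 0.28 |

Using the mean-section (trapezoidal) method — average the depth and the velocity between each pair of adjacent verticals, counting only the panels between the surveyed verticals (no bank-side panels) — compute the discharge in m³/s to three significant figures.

5.77 m³/s

Panel 1-2: Δb = 4.7 m, d̄ = (0.20+0.84)/2 = 0.52, v̄ = (0.15+0.44)/2 = 0.295 → q = 4.7×0.52×0.295 = 0.7210 m³/s
Panel 2-3: Δb = 5.7 m, d̄ = (0.84+0.95)/2 = 0.895, v̄ = (0.44+0.50)/2 = 0.47 → q = 5.7×0.895×0.47 = 2.398 m³/s
Panel 3-4: Δb = 3.4 m, d̄ = (0.95+0.81)/2 = 0.88, v̄ = (0.50+0.42)/2 = 0.46 → q = 3.4×0.88×0.46 = 1.376 m³/s
Panel 4-5: Δb = 6.5 m, d̄ = (0.81+0.31)/2 = 0.56, v̄ = (0.42+0.28)/2 = 0.35 → q = 6.5×0.56×0.35 = 1.274 m³/s
Q = Σ q = 5.769 m³/s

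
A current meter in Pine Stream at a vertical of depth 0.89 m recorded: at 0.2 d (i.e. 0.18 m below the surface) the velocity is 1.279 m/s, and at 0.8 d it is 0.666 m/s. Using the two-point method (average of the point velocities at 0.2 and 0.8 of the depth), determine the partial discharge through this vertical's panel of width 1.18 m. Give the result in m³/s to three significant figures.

1.02 m³/s

v̄ = (1.279 + 0.666) / 2 = 0.9725 m/s
q = v̄ × d × w = 0.9725 × 0.89 × 1.18 = 1.021 m³/s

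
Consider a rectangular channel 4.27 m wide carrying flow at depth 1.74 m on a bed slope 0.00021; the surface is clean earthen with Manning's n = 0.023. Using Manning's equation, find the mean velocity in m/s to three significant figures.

A = b·y = 4.27 × 1.74 = 7.430 m²
P = b + 2y = 4.27 + 2×1.74 = 7.750 m
R = A/P = 7.430/7.750 = 0.9587 m
Q = (1/n)·A·R^(2/3)·S^(1/2) = (1/0.023) × 7.430 × 0.9587^(2/3) × 0.00021^(1/2) = 4.551 m³/s
V = Q/A = 4.551/7.430 = 0.6126 m/s

0.613 m/s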